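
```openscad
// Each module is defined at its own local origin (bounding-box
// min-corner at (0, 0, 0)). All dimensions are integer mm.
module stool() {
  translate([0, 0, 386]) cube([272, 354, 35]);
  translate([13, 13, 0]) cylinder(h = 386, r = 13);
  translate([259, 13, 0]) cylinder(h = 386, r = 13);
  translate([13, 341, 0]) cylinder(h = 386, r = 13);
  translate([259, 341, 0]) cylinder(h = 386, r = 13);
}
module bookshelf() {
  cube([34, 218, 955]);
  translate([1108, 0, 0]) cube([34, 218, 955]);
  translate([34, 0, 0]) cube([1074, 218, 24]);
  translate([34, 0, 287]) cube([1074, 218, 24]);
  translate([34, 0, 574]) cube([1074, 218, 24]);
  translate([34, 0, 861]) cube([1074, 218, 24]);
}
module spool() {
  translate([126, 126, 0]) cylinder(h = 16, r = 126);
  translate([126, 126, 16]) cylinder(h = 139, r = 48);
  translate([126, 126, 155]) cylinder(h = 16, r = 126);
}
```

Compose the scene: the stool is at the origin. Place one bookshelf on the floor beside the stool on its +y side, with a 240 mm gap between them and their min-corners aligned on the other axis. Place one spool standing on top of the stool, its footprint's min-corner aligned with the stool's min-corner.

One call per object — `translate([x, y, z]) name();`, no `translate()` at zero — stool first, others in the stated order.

stool();
translate([0, 594, 0]) bookshelf();
translate([0, 0, 421]) spool();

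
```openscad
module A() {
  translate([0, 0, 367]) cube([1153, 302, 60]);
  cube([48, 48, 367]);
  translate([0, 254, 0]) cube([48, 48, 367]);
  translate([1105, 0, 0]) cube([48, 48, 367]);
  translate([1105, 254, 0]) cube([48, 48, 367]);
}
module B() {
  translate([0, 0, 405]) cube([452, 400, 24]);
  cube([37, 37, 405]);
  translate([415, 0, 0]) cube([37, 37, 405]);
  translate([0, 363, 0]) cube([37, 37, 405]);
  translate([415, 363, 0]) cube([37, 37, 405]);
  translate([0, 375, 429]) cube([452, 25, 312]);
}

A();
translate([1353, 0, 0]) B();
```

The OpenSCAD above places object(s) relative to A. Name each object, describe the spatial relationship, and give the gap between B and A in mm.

A is a bench. B is a chair. The chair is on the floor beside the bench on its +x side. The gap between the chair and the bench is 200 mm.

The chair's nearest face is 200 mm from the bench's +x face.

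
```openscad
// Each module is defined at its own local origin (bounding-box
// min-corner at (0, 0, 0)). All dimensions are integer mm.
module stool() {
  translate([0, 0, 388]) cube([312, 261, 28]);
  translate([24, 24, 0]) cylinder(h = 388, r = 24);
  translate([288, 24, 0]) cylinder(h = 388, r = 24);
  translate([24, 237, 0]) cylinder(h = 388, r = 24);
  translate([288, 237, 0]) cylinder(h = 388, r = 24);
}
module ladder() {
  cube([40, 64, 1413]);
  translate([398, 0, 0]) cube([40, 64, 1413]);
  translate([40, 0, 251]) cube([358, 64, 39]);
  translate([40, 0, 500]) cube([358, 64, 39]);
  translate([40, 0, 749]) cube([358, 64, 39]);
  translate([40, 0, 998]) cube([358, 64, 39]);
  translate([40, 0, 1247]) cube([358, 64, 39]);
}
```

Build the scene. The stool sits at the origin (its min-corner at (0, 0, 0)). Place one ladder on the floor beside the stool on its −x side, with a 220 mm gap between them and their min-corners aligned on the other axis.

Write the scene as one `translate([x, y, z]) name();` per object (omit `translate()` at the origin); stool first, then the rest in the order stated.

stool();
translate([-658, 0, 0]) ladder();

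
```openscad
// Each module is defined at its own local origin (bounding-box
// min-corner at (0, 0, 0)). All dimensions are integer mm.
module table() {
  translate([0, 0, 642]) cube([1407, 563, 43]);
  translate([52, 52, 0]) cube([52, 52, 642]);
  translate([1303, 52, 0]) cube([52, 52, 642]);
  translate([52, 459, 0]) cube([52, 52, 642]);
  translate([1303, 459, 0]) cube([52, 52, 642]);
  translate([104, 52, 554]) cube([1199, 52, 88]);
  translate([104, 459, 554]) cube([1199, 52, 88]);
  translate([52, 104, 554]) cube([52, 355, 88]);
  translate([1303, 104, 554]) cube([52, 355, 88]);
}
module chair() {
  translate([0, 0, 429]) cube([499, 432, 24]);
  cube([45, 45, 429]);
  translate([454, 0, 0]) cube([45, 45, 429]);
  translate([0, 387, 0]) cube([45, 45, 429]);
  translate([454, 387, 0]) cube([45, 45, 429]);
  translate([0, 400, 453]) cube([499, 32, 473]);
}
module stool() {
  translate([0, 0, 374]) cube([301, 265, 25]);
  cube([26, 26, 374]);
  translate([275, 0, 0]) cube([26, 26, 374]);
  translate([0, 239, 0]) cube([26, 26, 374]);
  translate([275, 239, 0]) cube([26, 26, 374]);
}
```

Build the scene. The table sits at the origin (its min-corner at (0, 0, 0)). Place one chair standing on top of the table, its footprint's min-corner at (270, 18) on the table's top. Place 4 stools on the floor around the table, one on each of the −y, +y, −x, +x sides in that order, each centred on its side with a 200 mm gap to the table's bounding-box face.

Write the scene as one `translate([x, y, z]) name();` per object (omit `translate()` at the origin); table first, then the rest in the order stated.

table();
translate([270, 18, 685]) chair();
translate([553, -465, 0]) stool();
translate([553, 763, 0]) stool();
translate([-501, 149, 0]) stool();
translate([1607, 149, 0]) stool();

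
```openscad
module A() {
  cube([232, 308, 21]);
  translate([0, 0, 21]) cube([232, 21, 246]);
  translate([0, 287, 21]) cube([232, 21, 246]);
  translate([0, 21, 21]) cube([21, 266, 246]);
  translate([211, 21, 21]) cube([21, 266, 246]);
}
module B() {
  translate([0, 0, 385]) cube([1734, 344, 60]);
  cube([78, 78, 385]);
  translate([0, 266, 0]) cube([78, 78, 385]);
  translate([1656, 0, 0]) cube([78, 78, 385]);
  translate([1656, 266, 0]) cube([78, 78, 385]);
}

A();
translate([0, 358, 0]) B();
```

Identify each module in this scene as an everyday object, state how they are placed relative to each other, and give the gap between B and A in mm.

The bench's nearest face is 50 mm from the open box's +y face.

A is an open box. B is a bench. The bench is on the floor beside the open box on its +y side. The gap between the bench and the open box is 50 mm.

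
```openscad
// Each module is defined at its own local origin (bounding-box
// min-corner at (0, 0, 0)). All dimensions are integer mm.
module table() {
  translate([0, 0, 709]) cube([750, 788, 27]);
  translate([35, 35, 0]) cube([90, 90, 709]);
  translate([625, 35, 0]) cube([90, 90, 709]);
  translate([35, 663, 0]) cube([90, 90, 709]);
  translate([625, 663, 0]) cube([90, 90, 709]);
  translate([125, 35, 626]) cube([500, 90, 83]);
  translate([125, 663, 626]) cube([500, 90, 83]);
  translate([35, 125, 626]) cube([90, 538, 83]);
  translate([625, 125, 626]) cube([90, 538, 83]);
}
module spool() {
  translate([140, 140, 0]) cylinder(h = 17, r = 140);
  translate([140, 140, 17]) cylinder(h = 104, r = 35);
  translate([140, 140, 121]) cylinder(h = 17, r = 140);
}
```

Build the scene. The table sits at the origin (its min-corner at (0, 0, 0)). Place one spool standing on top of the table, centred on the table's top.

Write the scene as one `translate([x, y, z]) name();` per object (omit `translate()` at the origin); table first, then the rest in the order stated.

table();
translate([235, 254, 736]) spool();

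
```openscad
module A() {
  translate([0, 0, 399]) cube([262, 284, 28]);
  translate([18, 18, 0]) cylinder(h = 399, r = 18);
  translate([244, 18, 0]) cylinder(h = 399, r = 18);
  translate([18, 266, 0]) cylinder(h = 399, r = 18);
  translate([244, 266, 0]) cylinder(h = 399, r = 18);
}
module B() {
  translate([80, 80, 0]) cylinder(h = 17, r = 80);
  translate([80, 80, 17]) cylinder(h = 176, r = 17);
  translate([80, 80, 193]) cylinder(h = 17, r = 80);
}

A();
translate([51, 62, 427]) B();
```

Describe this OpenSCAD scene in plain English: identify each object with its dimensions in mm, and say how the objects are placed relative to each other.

A is a four-legged stool. The seat is 262×284 mm, 28 mm thick, top at z = 427 mm. It stands on four round legs, each 36 mm in diameter, from z = 0 to the seat underside, each leg's axis is inset half a diameter from the nearest pair of seat edges (so the leg's bounding box is flush with the corner).

B is a spool: two coaxial disc flanges of radius 80 mm and thickness 17 mm, joined by a core cylinder of radius 17 mm and height 176 mm. The lower flange rests on z = 0 and the three cylinders share a vertical axis.

The spool is on top of the stool, centred.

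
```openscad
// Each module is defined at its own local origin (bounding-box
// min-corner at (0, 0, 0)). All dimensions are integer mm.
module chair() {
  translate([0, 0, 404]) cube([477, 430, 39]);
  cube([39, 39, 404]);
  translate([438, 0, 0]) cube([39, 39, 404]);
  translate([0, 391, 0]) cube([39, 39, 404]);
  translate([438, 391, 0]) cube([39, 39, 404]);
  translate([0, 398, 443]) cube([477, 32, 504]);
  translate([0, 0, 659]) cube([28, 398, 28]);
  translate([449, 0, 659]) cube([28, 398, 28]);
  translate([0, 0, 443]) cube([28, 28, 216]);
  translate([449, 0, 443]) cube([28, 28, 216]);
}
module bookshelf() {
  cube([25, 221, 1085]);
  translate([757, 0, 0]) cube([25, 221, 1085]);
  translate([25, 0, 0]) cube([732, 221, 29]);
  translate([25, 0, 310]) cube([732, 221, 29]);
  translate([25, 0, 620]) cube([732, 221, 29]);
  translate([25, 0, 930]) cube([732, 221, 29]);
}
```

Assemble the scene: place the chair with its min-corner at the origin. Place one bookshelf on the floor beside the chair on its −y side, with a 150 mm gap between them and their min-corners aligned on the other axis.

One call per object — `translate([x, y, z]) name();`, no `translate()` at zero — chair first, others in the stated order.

chair();
translate([0, -371, 0]) bookshelf();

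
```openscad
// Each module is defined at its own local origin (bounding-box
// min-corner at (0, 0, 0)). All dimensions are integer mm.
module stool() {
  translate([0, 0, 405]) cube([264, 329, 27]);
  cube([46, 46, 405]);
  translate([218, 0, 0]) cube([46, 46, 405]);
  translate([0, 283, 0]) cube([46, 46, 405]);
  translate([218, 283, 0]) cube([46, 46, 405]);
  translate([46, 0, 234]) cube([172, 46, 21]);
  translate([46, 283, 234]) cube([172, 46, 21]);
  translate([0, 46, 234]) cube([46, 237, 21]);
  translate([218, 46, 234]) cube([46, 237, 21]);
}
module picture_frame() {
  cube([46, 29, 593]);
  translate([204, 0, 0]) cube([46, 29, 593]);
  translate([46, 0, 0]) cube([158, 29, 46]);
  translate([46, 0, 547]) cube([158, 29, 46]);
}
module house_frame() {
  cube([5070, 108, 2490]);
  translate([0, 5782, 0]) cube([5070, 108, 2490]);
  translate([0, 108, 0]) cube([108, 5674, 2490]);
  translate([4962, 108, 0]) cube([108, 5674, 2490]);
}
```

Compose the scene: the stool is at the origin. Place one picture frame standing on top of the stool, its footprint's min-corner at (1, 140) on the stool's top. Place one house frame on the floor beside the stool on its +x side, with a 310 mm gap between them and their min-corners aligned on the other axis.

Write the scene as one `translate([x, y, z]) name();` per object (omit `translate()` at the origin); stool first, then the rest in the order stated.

stool();
translate([1, 140, 432]) picture_frame();
translate([574, 0, 0]) house_frame();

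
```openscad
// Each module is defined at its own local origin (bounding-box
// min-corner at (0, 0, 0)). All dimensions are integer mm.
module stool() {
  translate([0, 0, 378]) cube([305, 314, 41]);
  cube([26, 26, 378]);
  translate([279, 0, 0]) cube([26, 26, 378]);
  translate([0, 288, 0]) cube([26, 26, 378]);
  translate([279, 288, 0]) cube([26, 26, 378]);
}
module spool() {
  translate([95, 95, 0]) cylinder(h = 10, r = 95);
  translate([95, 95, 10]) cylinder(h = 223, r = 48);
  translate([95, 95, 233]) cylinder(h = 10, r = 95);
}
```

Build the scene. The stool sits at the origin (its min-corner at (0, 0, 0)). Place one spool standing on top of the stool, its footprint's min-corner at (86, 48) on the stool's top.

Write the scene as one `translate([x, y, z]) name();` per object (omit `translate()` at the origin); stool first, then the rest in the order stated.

stool();
translate([86, 48, 419]) spool();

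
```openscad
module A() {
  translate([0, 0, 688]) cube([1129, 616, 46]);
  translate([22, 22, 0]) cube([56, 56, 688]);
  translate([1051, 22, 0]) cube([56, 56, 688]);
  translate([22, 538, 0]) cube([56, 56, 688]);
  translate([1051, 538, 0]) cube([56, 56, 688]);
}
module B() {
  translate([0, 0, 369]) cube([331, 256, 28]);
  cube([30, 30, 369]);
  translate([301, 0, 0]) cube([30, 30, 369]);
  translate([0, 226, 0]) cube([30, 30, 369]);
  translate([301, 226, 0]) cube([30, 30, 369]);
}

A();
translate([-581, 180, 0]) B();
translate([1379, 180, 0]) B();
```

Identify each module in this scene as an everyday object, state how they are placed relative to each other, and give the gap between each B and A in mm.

A is a table. B is a stool. Two stools sit around the table at the −x, +x sides. The gap between each stool and the table is 250 mm.

Each stool's nearest face is 250 mm from the table's bounding box.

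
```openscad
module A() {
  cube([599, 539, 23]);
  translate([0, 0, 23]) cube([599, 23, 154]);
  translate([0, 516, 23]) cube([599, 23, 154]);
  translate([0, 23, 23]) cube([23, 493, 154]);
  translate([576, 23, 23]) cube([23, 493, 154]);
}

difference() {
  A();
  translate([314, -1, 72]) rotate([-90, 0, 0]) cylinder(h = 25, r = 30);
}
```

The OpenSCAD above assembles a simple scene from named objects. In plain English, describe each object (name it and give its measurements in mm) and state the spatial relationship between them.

A is an open storage box with external size 599×539×177 mm and wall thickness 23 mm (the base is also 23 mm thick). The base covers the whole footprint; the four walls stand on the base, with the y-facing walls full-width and the x-facing walls fitting between their inner faces.

The open box has a circular hole of radius 30 mm through its front wall, centred at (x = 314, z = 72).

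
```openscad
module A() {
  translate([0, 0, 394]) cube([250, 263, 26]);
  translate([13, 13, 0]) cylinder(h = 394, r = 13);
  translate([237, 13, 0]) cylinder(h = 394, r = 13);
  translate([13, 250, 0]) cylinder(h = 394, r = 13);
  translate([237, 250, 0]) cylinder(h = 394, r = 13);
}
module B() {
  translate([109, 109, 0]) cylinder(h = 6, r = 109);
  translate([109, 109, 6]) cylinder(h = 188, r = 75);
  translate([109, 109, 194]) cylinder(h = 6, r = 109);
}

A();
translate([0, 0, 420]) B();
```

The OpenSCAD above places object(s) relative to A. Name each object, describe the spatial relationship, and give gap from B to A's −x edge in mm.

A is a stool. B is a spool. The spool is on top of the stool. The gap from the spool to the stool's −x edge is 0 mm.

The spool's min-x is at 0; the stool's min-x is 0; gap = 0 mm.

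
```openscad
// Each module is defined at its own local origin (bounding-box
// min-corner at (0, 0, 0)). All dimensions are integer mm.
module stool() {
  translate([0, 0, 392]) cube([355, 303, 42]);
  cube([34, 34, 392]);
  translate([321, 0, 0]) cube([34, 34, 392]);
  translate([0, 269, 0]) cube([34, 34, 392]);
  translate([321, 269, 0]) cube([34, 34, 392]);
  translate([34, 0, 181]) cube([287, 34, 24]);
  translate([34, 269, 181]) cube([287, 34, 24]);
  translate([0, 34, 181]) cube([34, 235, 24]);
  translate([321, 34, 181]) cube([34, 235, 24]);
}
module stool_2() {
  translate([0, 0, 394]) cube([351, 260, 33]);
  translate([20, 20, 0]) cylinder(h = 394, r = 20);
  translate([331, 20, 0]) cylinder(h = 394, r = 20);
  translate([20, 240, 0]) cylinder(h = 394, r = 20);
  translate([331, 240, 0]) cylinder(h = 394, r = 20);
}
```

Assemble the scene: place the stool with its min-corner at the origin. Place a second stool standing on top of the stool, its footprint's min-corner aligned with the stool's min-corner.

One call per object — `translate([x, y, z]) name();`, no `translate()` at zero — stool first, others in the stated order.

stool();
translate([0, 0, 434]) stool_2();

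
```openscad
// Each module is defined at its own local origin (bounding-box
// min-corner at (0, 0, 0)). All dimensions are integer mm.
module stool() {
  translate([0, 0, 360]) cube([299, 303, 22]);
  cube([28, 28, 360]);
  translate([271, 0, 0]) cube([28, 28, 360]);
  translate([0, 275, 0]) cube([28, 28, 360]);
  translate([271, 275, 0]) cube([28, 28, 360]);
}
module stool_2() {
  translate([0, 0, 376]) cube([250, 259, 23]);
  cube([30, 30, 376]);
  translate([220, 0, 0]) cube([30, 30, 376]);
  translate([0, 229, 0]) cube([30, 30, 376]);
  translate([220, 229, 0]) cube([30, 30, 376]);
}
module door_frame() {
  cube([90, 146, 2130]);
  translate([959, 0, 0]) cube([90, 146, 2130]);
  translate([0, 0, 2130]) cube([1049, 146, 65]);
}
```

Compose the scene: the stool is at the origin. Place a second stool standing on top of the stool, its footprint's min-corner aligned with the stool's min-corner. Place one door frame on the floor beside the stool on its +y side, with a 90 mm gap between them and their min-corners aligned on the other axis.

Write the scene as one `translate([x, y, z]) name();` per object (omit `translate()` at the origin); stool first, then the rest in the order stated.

stool();
translate([0, 0, 382]) stool_2();
translate([0, 393, 0]) door_frame();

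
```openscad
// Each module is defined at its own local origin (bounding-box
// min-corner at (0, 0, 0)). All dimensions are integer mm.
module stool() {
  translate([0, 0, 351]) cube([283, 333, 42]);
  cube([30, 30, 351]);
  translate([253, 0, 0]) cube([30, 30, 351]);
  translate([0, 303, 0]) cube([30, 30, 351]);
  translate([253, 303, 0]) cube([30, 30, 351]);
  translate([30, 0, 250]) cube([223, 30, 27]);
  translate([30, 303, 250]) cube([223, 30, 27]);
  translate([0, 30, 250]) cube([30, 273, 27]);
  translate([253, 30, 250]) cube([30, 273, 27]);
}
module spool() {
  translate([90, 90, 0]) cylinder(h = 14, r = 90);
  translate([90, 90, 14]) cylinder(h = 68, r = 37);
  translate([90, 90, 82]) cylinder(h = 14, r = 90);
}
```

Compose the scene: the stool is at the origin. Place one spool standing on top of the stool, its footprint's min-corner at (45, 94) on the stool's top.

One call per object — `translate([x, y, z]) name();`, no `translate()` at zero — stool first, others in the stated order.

stool();
translate([45, 94, 393]) spool();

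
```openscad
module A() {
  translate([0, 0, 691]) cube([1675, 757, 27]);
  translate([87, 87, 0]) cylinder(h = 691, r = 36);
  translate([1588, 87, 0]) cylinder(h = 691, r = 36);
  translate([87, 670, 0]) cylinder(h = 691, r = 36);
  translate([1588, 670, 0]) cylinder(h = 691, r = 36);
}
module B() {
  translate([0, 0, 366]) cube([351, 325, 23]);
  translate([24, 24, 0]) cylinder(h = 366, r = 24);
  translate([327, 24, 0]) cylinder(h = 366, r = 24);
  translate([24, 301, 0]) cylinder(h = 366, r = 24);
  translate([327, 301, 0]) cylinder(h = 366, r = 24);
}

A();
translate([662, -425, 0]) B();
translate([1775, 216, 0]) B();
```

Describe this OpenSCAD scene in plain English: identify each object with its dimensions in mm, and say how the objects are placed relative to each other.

A is a rectangular dining table. The top is 1675×757×27 mm with its upper surface at z = 718 mm. It stands on four round legs of 72 mm diameter, each leg's bounding box inset 51 mm from the nearest pair of top edges, running from the floor to the underside of the top.

B is a four-legged stool. The seat is a 351×325×23 mm slab whose top surface is at z = 389 mm; four round legs, each 48 mm in diameter, run from the floor (z = 0) to the underside of the seat, each leg's axis is inset half a diameter from the nearest pair of seat edges (so the leg's bounding box is flush with the corner).

Two stools sit around the table at the −y, +x sides.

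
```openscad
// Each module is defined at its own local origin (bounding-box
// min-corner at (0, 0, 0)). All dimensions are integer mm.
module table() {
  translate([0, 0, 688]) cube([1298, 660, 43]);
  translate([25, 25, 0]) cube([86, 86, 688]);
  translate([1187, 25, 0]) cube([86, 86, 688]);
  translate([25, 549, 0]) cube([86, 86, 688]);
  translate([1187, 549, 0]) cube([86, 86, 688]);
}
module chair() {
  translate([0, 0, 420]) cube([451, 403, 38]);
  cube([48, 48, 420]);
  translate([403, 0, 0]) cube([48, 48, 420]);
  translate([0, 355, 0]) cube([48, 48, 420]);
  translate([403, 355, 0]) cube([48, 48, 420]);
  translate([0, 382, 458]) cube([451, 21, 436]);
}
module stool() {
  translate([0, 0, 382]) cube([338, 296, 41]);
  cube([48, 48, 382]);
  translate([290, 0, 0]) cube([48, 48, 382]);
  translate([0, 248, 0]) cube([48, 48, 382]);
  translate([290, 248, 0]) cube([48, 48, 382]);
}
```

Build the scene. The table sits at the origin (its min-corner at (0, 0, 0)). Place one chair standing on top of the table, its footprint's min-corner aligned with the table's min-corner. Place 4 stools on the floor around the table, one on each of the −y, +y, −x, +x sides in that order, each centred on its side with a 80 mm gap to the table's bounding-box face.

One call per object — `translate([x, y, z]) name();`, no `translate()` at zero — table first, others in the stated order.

table();
translate([0, 0, 731]) chair();
translate([480, -376, 0]) stool();
translate([480, 740, 0]) stool();
translate([-418, 182, 0]) stool();
translate([1378, 182, 0]) stool();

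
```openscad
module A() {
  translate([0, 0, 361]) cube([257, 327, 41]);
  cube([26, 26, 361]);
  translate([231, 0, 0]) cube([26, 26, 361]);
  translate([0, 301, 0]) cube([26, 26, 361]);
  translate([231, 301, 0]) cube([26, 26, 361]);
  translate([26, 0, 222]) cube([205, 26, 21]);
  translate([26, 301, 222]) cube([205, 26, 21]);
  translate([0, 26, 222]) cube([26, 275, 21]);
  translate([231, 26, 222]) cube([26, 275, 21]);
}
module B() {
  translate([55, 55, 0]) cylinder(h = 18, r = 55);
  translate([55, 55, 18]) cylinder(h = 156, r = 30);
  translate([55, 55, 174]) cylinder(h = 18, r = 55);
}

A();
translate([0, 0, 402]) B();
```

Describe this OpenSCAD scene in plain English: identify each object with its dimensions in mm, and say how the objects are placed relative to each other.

A is a four-legged stool. The seat is a 257×327×41 mm slab whose top surface is at z = 402 mm; four square legs, each 26×26 mm in cross-section, run from the floor (z = 0) to the underside of the seat, each flush with a corner of the seat. Four stretchers, 26 mm wide and 21 mm tall, connect adjacent legs with their undersides at z = 222 mm, each running between the inner faces of the legs it joins and aligned with the legs' outer faces on the other axis.

B is a spool: two coaxial disc flanges of radius 55 mm and thickness 18 mm, joined by a core cylinder of radius 30 mm and height 156 mm. The lower flange rests on z = 0 and the three cylinders share a vertical axis.

The spool is on top of the stool.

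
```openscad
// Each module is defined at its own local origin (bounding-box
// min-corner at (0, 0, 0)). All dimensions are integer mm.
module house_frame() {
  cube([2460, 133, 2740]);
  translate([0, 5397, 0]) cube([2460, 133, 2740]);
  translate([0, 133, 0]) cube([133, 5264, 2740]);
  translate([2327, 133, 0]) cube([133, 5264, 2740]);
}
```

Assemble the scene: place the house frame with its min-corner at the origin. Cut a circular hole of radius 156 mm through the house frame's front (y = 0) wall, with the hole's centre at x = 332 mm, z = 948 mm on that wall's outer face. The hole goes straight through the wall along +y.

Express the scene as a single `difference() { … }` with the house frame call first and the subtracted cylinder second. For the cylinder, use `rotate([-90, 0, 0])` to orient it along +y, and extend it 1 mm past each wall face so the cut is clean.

difference() {
  house_frame();
  translate([332, -1, 948]) rotate([-90, 0, 0]) cylinder(h = 135, r = 156);
}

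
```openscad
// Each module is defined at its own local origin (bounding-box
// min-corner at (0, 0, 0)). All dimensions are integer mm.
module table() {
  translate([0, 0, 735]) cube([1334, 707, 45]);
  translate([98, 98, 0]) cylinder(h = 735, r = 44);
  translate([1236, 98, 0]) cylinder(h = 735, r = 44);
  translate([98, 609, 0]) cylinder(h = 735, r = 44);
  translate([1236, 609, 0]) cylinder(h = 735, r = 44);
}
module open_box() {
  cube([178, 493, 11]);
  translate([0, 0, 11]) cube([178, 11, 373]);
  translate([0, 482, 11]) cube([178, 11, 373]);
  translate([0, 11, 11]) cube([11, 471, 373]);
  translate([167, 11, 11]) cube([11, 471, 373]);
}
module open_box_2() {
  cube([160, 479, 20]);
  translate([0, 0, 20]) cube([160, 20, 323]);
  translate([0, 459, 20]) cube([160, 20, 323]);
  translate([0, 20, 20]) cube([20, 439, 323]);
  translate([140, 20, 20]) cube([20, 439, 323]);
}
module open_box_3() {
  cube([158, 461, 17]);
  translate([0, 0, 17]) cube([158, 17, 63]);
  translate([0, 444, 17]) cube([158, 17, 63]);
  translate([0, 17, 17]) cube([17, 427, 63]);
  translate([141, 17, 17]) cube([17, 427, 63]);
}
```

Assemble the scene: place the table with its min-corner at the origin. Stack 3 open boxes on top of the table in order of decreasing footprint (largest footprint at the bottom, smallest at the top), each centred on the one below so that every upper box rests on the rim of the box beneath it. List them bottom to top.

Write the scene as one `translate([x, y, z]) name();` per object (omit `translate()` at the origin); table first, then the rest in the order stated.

table();
translate([578, 107, 780]) open_box();
translate([587, 114, 1164]) open_box_2();
translate([588, 123, 1507]) open_box_3();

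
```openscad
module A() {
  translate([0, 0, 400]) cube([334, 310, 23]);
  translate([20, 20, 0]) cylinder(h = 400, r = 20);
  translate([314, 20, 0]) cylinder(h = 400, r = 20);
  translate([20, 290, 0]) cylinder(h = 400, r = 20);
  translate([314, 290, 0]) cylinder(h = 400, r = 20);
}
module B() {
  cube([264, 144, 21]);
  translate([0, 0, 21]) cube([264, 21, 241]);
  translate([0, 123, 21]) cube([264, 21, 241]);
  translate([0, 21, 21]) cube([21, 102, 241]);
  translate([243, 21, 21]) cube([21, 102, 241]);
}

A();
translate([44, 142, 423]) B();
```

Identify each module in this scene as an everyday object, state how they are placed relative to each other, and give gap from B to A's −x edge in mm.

The open box's min-x is at 44; the stool's min-x is 0; gap = 44 mm.

A is a stool. B is an open box. The open box is on top of the stool. The gap from the open box to the stool's −x edge is 44 mm.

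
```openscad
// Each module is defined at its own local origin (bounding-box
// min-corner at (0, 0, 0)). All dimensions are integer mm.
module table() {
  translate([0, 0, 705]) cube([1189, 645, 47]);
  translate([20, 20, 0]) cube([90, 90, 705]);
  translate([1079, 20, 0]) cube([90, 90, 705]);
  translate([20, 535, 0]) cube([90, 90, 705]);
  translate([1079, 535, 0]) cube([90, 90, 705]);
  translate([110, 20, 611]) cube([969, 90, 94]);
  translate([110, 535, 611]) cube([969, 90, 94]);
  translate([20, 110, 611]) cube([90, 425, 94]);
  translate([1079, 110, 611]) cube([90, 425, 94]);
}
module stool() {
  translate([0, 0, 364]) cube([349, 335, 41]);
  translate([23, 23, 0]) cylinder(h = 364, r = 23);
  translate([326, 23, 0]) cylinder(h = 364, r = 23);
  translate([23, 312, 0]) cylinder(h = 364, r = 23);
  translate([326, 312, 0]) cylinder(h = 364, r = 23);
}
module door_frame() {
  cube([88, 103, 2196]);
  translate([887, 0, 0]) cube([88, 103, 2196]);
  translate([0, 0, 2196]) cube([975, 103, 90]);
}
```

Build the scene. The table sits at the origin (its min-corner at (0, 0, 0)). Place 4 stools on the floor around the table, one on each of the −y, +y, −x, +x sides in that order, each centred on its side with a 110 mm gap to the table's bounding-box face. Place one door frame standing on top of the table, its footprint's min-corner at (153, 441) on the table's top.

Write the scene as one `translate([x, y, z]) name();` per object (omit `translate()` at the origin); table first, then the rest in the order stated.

table();
translate([420, -445, 0]) stool();
translate([420, 755, 0]) stool();
translate([-459, 155, 0]) stool();
translate([1299, 155, 0]) stool();
translate([153, 441, 752]) door_frame();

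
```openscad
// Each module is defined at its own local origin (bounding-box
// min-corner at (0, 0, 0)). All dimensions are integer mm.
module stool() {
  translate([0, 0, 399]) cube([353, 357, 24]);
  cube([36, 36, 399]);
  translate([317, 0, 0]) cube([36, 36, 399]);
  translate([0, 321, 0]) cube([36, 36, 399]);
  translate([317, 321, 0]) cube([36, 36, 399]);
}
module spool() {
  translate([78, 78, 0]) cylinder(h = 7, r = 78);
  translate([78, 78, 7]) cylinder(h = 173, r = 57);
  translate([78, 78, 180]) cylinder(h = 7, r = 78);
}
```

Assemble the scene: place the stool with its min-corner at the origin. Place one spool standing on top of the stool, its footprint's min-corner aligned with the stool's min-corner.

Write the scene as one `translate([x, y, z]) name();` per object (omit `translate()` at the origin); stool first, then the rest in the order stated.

stool();
translate([0, 0, 423]) spool();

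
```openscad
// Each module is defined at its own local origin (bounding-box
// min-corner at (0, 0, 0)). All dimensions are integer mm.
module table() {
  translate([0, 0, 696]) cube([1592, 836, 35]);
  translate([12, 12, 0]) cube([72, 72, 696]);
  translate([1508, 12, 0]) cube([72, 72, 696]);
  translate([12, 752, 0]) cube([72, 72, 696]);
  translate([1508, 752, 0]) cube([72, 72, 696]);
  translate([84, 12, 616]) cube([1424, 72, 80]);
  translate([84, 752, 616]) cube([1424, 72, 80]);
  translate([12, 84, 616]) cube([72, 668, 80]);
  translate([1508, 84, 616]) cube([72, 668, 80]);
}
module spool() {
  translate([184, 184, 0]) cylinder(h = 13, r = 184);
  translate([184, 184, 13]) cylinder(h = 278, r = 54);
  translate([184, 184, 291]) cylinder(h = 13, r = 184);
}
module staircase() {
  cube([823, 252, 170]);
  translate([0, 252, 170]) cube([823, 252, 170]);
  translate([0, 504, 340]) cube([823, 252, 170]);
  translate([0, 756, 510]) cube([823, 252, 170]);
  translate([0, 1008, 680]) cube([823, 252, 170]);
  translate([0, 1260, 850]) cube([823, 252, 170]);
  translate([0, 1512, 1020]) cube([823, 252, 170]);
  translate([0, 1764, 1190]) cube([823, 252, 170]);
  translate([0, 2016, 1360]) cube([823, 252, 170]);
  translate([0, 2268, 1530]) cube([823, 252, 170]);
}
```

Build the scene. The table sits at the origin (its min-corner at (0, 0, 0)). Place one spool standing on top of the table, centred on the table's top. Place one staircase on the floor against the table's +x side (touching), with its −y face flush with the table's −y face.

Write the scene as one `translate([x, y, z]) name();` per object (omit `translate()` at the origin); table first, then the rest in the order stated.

table();
translate([612, 234, 731]) spool();
translate([1592, 0, 0]) staircase();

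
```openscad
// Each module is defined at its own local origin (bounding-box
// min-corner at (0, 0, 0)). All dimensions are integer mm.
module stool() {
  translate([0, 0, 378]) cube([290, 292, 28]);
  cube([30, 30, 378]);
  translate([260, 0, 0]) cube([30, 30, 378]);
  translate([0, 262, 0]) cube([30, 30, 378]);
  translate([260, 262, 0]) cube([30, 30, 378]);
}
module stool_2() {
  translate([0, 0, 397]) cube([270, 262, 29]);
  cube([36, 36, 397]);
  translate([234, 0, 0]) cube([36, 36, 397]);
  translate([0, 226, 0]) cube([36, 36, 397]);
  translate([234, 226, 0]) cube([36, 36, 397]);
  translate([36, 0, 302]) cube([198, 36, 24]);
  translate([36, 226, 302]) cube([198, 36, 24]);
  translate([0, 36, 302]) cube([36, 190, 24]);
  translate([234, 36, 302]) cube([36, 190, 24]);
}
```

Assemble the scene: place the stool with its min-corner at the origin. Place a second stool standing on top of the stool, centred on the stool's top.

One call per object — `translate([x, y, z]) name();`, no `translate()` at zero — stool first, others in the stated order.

stool();
translate([10, 15, 406]) stool_2();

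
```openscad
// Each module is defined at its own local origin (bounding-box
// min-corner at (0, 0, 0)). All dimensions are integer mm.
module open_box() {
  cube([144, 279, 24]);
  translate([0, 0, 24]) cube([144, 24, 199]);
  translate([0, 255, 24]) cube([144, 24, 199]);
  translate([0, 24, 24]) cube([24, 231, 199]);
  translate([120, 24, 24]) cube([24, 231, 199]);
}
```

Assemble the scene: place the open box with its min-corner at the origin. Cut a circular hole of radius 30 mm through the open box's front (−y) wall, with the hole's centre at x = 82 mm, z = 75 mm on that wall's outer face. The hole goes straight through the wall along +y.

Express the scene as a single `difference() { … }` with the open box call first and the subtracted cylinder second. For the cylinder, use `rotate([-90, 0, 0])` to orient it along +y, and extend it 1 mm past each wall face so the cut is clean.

difference() {
  open_box();
  translate([82, -1, 75]) rotate([-90, 0, 0]) cylinder(h = 26, r = 30);
}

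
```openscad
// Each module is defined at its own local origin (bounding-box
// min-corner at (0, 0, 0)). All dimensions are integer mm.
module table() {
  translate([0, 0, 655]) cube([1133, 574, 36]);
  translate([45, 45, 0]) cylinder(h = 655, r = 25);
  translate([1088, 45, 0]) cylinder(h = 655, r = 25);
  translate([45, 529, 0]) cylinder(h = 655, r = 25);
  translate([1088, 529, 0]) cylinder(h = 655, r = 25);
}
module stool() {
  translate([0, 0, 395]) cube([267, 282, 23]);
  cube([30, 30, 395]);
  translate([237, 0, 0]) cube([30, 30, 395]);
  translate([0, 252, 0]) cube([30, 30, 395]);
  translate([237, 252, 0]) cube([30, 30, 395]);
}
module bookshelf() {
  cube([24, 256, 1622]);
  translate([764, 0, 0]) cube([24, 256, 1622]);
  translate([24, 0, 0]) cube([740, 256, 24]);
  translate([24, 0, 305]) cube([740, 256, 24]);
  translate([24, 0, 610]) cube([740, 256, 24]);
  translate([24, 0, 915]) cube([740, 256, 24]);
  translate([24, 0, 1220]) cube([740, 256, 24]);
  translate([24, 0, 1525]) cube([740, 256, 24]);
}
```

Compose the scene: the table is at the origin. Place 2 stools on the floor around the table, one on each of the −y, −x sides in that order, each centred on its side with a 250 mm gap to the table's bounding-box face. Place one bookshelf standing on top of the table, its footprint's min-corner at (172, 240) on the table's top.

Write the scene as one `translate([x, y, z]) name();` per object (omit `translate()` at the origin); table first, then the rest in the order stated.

table();
translate([433, -532, 0]) stool();
translate([-517, 146, 0]) stool();
translate([172, 240, 691]) bookshelf();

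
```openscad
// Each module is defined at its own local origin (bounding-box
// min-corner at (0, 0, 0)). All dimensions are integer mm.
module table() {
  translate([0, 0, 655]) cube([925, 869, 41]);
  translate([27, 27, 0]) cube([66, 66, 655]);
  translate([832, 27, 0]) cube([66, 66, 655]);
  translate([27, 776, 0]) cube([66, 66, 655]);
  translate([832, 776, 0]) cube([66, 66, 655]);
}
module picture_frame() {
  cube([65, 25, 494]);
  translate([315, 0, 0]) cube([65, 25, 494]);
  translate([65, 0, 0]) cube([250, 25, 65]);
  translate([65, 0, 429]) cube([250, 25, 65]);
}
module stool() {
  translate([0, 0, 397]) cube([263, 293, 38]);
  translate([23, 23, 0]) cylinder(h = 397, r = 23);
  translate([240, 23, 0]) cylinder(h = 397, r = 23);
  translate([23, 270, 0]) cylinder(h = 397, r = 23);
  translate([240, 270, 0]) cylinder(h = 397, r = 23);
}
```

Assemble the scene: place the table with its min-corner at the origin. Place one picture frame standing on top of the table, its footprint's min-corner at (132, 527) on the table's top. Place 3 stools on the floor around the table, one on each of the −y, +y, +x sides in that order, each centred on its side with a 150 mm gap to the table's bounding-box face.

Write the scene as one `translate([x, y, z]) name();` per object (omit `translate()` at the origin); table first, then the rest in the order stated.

table();
translate([132, 527, 696]) picture_frame();
translate([331, -443, 0]) stool();
translate([331, 1019, 0]) stool();
translate([1075, 288, 0]) stool();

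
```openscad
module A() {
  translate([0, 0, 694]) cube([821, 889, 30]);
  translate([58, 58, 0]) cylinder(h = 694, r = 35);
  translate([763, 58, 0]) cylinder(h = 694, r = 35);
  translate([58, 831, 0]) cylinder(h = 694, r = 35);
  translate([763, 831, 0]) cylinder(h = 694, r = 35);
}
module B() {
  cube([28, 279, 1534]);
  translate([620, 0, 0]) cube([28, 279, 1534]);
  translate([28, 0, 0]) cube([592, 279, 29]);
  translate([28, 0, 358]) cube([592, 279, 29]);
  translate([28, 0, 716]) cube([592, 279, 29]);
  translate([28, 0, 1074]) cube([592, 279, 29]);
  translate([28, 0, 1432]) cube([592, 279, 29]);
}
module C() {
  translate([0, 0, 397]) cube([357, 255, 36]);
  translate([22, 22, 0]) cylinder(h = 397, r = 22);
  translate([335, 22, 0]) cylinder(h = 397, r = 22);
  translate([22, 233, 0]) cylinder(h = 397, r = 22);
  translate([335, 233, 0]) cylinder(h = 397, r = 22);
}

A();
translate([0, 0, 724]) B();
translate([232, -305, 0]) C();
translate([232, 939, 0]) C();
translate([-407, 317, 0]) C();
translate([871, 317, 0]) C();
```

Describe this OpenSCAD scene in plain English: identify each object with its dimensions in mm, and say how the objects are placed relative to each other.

A is a rectangular dining table. The top is 821×889×30 mm with its upper surface at z = 724 mm. It stands on four round legs of 70 mm diameter, each leg's bounding box inset 23 mm from the nearest pair of top edges, running from the floor to the underside of the top.

B is an open bookshelf. Two side panels, each 28 mm thick, 279 mm deep and 1534 mm tall, stand 648 mm apart (outside-to-outside). Between them sit 5 shelves, each 29 mm thick and 279 mm deep, spanning the full gap between the sides. The bottom shelf rests on the floor (its underside at z = 0) and the clear gap between one shelf's top and the next shelf's underside is 329 mm.

C is a four-legged stool. The seat is 357×255 mm, 36 mm thick, top at z = 433 mm. It stands on four round legs, each 44 mm in diameter, from z = 0 to the seat underside, each leg's axis is inset half a diameter from the nearest pair of seat edges (so the leg's bounding box is flush with the corner).

The bookshelf is on top of the table. Four stools sit around the table at the −y, +y, −x, +x sides.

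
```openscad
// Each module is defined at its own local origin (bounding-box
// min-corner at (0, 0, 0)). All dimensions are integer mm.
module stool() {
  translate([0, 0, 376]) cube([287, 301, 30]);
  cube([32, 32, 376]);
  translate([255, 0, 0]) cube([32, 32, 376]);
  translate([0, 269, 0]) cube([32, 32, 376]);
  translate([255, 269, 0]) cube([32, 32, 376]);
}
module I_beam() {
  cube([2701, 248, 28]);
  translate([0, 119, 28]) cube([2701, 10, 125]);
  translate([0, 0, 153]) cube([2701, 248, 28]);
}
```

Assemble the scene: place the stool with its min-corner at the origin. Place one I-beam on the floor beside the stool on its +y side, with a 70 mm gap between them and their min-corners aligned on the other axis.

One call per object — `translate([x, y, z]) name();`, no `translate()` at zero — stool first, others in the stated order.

stool();
translate([0, 371, 0]) I_beam();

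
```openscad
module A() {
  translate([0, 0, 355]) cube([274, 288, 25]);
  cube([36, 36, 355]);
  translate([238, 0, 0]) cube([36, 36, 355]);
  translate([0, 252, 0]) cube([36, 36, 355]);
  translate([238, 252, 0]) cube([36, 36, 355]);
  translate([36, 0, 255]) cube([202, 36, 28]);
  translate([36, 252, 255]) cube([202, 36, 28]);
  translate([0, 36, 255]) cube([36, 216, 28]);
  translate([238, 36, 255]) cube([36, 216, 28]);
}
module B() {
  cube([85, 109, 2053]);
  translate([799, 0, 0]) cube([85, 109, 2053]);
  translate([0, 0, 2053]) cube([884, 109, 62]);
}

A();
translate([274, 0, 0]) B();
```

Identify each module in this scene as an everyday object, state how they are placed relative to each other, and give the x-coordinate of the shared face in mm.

A is a stool. B is a door frame. The door frame is against the stool's +x side, with their −y faces flush. The x-coordinate of the shared face is 274 mm.

The stool's +x face and the door frame's −x face are both at x = 274 mm.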